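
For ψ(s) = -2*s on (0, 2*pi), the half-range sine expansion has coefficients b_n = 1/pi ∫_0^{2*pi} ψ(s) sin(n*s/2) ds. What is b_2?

4

b_2 = 1/pi ∫_0^{2*pi} (-2*s) sin(s) ds.
Integrating by parts (boundary term plus one more integral), an antiderivative of (-2*s) sin(s) is 2*s*cos(s) - 2*sin(s); evaluating from 0 to 2*pi: ∫_{0}^{2*pi} (-2*s) sin(s) ds = (4*pi) - (0) = 4*pi.
Hence b_2 = (1/pi)·(4*pi) = 4.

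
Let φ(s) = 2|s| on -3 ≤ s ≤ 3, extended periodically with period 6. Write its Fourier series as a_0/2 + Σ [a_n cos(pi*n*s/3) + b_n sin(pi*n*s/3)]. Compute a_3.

a_3 = 1/3 ∫_{-3}^{3} φ(s) cos(pi*s) ds.
φ is even and cos(pi*s) is even, so the integrand is even and a_3 = 2/3 ∫_0^{3} φ(s) cos(pi*s) ds.
Integrating by parts (boundary term plus one more integral), an antiderivative of (2*s) cos(pi*s) is 2*s*sin(pi*s)/pi + 2*cos(pi*s)/pi**2; evaluating from 0 to 3: ∫_{0}^{3} (2*s) cos(pi*s) ds = (-2/pi**2) - (2/pi**2) = -4/pi**2.
Hence a_3 = (2/3)·(-4/pi**2) = -8/(3*pi**2).

-8/(3*pi**2)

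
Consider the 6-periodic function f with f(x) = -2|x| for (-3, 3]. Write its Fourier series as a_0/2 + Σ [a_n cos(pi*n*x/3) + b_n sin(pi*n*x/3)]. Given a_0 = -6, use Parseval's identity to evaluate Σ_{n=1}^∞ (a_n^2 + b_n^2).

Parseval: a_0^2/2 + Σ_{n≥1} (a_n^2+b_n^2) = 1/3 ∫_{-3}^{3} f(x)^2 dx = 24.
Subtract a_0^2/2 = 18: Σ (a_n^2+b_n^2) = 6.

6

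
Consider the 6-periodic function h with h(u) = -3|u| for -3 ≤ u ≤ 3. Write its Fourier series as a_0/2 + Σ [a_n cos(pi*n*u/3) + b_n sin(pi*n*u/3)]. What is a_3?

4/pi**2

a_3 = 1/3 ∫_{-3}^{3} h(u) cos(pi*u) du.
h is even and cos(pi*u) is even, so the integrand is even and a_3 = 2/3 ∫_0^{3} h(u) cos(pi*u) du.
Integrating by parts (boundary term plus one more integral), an antiderivative of (-3*u) cos(pi*u) is -3*u*sin(pi*u)/pi - 3*cos(pi*u)/pi**2; evaluating from 0 to 3: ∫_{0}^{3} (-3*u) cos(pi*u) du = (3/pi**2) - (-3/pi**2) = 6/pi**2.
Hence a_3 = (2/3)·(6/pi**2) = 4/pi**2.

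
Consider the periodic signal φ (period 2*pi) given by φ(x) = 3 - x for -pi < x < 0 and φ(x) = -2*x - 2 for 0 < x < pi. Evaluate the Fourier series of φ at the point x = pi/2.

φ is continuous at x = pi/2 with value -pi - 2, so the series converges to -pi - 2 there.

-pi - 2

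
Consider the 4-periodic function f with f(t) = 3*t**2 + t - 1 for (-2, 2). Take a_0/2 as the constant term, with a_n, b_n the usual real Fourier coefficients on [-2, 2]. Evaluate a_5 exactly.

a_5 = 1/2 ∫_{-2}^{2} f(t) cos(5*pi*t/2) dt.
Integrating by parts twice (tabular method), an antiderivative of (3*t**2 + t - 1) cos(5*pi*t/2) is 6*t**2*sin(5*pi*t/2)/(5*pi) + 2*t*sin(5*pi*t/2)/(5*pi) + 24*t*cos(5*pi*t/2)/(25*pi**2) - 2*sin(5*pi*t/2)/(5*pi) - 48*sin(5*pi*t/2)/(125*pi**3) + 4*cos(5*pi*t/2)/(25*pi**2); evaluating from -2 to 2: ∫_{-2}^{2} (3*t**2 + t - 1) cos(5*pi*t/2) dt = (-52/(25*pi**2)) - (44/(25*pi**2)) = -96/(25*pi**2).
Hence a_5 = (1/2)·(-96/(25*pi**2)) = -48/(25*pi**2).

-48/(25*pi**2)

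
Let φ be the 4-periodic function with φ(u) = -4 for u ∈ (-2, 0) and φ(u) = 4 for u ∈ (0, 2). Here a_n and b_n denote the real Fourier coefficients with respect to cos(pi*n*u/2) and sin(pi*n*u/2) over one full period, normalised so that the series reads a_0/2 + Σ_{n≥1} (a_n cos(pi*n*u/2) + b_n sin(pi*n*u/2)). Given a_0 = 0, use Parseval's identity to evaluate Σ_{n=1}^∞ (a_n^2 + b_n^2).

Parseval: a_0^2/2 + Σ_{n≥1} (a_n^2+b_n^2) = 1/2 ∫_{-2}^{2} φ(u)^2 du = 32.
Subtract a_0^2/2 = 0: Σ (a_n^2+b_n^2) = 32.

32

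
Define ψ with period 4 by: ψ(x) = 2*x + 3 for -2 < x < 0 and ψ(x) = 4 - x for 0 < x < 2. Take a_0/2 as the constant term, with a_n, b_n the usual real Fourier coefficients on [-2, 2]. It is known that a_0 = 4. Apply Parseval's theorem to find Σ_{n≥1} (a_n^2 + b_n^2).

11/3

Parseval: a_0^2/2 + Σ_{n≥1} (a_n^2+b_n^2) = 1/2 ∫_{-2}^{2} ψ(x)^2 dx = 35/3.
Subtract a_0^2/2 = 8: Σ (a_n^2+b_n^2) = 11/3.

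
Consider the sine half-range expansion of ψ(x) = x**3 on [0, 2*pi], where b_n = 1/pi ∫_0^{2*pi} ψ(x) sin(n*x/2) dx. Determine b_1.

-96 + 16*pi**2

b_1 = 1/pi ∫_0^{2*pi} (x**3) sin(x/2) dx.
Integrating by parts three times (tabular method), an antiderivative of (x**3) sin(x/2) is -2*x**3*cos(x/2) + 12*x**2*sin(x/2) + 48*x*cos(x/2) - 96*sin(x/2); evaluating from 0 to 2*pi: ∫_{0}^{2*pi} (x**3) sin(x/2) dx = (16*pi*(-6 + pi**2)) - (0) = 16*pi*(-6 + pi**2).
Hence b_1 = (1/pi)·(16*pi*(-6 + pi**2)) = -96 + 16*pi**2.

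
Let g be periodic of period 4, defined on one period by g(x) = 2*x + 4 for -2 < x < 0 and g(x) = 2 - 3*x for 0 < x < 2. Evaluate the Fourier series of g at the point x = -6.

-2

x = -6 differs from x = -2 by -1 full period(s), and the series is 4-periodic.
At x = -2 the one-sided limits are g(-2^-) = -4 and g(-2^+) = 0.
By Dirichlet's theorem the series converges to their average, [(-4) + (0)]/2 = -2.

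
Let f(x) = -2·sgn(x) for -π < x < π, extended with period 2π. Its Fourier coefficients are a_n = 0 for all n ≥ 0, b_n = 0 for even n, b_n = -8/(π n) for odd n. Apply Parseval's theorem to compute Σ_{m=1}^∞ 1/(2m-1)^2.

pi**2/8

Parseval: Σ b_n^2 = (1/π) ∫_{-π}^{π} f(x)^2 dx = 8.
Only odd n contribute, with b_n^2 = 64/(π^2 n^2), so Σ_{m≥1} 1/(2m-1)^2 = π^2·(8)/64 = pi**2/8.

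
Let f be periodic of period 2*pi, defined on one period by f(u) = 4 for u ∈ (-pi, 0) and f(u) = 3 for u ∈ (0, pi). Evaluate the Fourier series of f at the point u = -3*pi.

u = -3*pi differs from u = pi by -2 full period(s), and the series is 2*pi-periodic.
At u = pi the one-sided limits are f(pi^-) = 3 and f(pi^+) = 4.
By Dirichlet's theorem the series converges to their average, [(3) + (4)]/2 = 7/2.

7/2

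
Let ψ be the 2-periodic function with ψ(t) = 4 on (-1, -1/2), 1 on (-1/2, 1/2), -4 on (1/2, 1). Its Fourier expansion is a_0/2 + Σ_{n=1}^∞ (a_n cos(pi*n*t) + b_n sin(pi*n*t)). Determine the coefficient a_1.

2/pi

a_1 = ∫_{-1}^{1} ψ(t) cos(pi*t) dt.
Split the integral at the breakpoints.
Directly, an antiderivative of (4) cos(pi*t) is 4*sin(pi*t)/pi; evaluating from -1 to -1/2: ∫_{-1}^{-1/2} (4) cos(pi*t) dt = (-4/pi) - (0) = -4/pi.
Directly, an antiderivative of (1) cos(pi*t) is sin(pi*t)/pi; evaluating from -1/2 to 1/2: ∫_{-1/2}^{1/2} (1) cos(pi*t) dt = (1/pi) - (-1/pi) = 2/pi.
Directly, an antiderivative of (-4) cos(pi*t) is -4*sin(pi*t)/pi; evaluating from 1/2 to 1: ∫_{1/2}^{1} (-4) cos(pi*t) dt = (0) - (-4/pi) = 4/pi.
Summing the pieces gives a_1 = 2/pi.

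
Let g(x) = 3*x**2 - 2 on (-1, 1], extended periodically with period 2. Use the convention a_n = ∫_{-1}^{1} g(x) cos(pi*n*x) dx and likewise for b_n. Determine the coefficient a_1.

-12/pi**2

a_1 = ∫_{-1}^{1} g(x) cos(pi*x) dx.
g is even and cos(pi*x) is even, so the integrand is even and a_1 = 2 ∫_0^{1} g(x) cos(pi*x) dx.
Integrating by parts twice (tabular method), an antiderivative of (3*x**2 - 2) cos(pi*x) is 3*x**2*sin(pi*x)/pi + 6*x*cos(pi*x)/pi**2 - 2*sin(pi*x)/pi - 6*sin(pi*x)/pi**3; evaluating from 0 to 1: ∫_{0}^{1} (3*x**2 - 2) cos(pi*x) dx = (-6/pi**2) - (0) = -6/pi**2.
Hence a_1 = 2·(-6/pi**2) = -12/pi**2.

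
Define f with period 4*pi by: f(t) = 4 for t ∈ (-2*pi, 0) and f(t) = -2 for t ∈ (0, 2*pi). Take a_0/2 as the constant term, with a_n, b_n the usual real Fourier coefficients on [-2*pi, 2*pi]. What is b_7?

-12/(7*pi)

b_7 = (1/(2*pi)) ∫_{-2*pi}^{2*pi} f(t) sin(7*t/2) dt.
Split the integral at the breakpoints.
Directly, an antiderivative of (4) sin(7*t/2) is -8*cos(7*t/2)/7; evaluating from -2*pi to 0: ∫_{-2*pi}^{0} (4) sin(7*t/2) dt = (-8/7) - (8/7) = -16/7.
Directly, an antiderivative of (-2) sin(7*t/2) is 4*cos(7*t/2)/7; evaluating from 0 to 2*pi: ∫_{0}^{2*pi} (-2) sin(7*t/2) dt = (-4/7) - (4/7) = -8/7.
Summing the pieces and multiplying by (1/(2*pi)) gives b_7 = -12/(7*pi).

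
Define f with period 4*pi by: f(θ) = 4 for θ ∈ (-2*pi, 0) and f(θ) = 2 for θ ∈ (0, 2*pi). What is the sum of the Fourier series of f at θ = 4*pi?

θ = 4*pi differs from θ = 0 by 1 full period(s), and the series is 4*pi-periodic.
At θ = 0 the one-sided limits are f(0^-) = 4 and f(0^+) = 2.
By Dirichlet's theorem the series converges to their average, [(4) + (2)]/2 = 3.

3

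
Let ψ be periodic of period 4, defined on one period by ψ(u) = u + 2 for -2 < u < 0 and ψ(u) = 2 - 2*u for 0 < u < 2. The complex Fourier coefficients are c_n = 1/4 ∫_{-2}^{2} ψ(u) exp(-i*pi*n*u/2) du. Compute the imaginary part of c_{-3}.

Since ψ is real-valued, Im(c_{-3}) = -1/4 ∫_{-2}^{2} ψ(u) sin(-3*pi*u/2) du = b_{3}/2.
Split the integral at the breakpoints.
Integrating by parts (boundary term plus one more integral), an antiderivative of (u + 2) sin(-3*pi*u/2) is 2*u*cos(3*pi*u/2)/(3*pi) - 4*sin(3*pi*u/2)/(9*pi**2) + 4*cos(3*pi*u/2)/(3*pi); evaluating from -2 to 0: ∫_{-2}^{0} (u + 2) sin(-3*pi*u/2) du = (4/(3*pi)) - (0) = 4/(3*pi).
Integrating by parts (boundary term plus one more integral), an antiderivative of (2 - 2*u) sin(-3*pi*u/2) is -4*u*cos(3*pi*u/2)/(3*pi) + 8*sin(3*pi*u/2)/(9*pi**2) + 4*cos(3*pi*u/2)/(3*pi); evaluating from 0 to 2: ∫_{0}^{2} (2 - 2*u) sin(-3*pi*u/2) du = (4/(3*pi)) - (4/(3*pi)) = 0.
So ∫_{-2}^{2} ψ(u) sin(-3*pi*u/2) du = 4/(3*pi).
Hence Im(c_{-3}) = (-1/4)·(4/(3*pi)) = -1/(3*pi).

-1/(3*pi)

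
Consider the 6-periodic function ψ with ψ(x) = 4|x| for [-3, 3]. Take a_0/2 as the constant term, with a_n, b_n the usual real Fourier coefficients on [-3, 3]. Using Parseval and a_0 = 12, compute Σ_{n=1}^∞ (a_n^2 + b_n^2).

Parseval: a_0^2/2 + Σ_{n≥1} (a_n^2+b_n^2) = 1/3 ∫_{-3}^{3} ψ(x)^2 dx = 96.
Subtract a_0^2/2 = 72: Σ (a_n^2+b_n^2) = 24.

24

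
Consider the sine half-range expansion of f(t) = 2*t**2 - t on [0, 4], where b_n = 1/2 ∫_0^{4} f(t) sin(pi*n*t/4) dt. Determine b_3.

8*(-32 + 63*pi**2)/(27*pi**3)

b_3 = 1/2 ∫_0^{4} (2*t**2 - t) sin(3*pi*t/4) dt.
Integrating by parts twice (tabular method), an antiderivative of (2*t**2 - t) sin(3*pi*t/4) is -8*t**2*cos(3*pi*t/4)/(3*pi) + 64*t*sin(3*pi*t/4)/(9*pi**2) + 4*t*cos(3*pi*t/4)/(3*pi) - 16*sin(3*pi*t/4)/(9*pi**2) + 256*cos(3*pi*t/4)/(27*pi**3); evaluating from 0 to 4: ∫_{0}^{4} (2*t**2 - t) sin(3*pi*t/4) dt = (16*(-16 + 63*pi**2)/(27*pi**3)) - (256/(27*pi**3)) = 16*(-32 + 63*pi**2)/(27*pi**3).
Hence b_3 = (1/2)·(16*(-32 + 63*pi**2)/(27*pi**3)) = 8*(-32 + 63*pi**2)/(27*pi**3).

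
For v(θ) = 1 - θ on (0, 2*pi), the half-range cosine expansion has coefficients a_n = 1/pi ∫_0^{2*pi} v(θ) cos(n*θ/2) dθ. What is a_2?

a_2 = 1/pi ∫_0^{2*pi} (1 - θ) cos(θ) dθ.
Integrating by parts (boundary term plus one more integral), an antiderivative of (1 - θ) cos(θ) is -θ*sin(θ) + sin(θ) - cos(θ); evaluating from 0 to 2*pi: ∫_{0}^{2*pi} (1 - θ) cos(θ) dθ = (-1) - (-1) = 0.
Hence a_2 = (1/pi)·(0) = 0.

0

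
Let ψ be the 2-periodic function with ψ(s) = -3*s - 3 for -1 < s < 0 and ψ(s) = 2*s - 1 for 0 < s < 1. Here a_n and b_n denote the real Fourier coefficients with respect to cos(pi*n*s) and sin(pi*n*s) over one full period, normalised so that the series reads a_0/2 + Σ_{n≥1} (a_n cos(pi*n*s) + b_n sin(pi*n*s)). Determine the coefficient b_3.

1/pi

b_3 = ∫_{-1}^{1} ψ(s) sin(3*pi*s) ds.
Split the integral at the breakpoints.
Integrating by parts (boundary term plus one more integral), an antiderivative of (-3*s - 3) sin(3*pi*s) is s*cos(3*pi*s)/pi - sin(3*pi*s)/(3*pi**2) + cos(3*pi*s)/pi; evaluating from -1 to 0: ∫_{-1}^{0} (-3*s - 3) sin(3*pi*s) ds = (1/pi) - (0) = 1/pi.
Integrating by parts (boundary term plus one more integral), an antiderivative of (2*s - 1) sin(3*pi*s) is -2*s*cos(3*pi*s)/(3*pi) + 2*sin(3*pi*s)/(9*pi**2) + cos(3*pi*s)/(3*pi); evaluating from 0 to 1: ∫_{0}^{1} (2*s - 1) sin(3*pi*s) ds = (1/(3*pi)) - (1/(3*pi)) = 0.
Summing the pieces gives b_3 = 1/pi.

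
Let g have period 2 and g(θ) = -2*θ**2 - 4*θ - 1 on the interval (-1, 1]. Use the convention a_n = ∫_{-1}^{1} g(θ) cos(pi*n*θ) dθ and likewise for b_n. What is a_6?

a_6 = ∫_{-1}^{1} g(θ) cos(6*pi*θ) dθ.
Integrating by parts twice (tabular method), an antiderivative of (-2*θ**2 - 4*θ - 1) cos(6*pi*θ) is -θ**2*sin(6*pi*θ)/(3*pi) - 2*θ*sin(6*pi*θ)/(3*pi) - θ*cos(6*pi*θ)/(9*pi**2) - sin(6*pi*θ)/(6*pi) + sin(6*pi*θ)/(54*pi**3) - cos(6*pi*θ)/(9*pi**2); evaluating from -1 to 1: ∫_{-1}^{1} (-2*θ**2 - 4*θ - 1) cos(6*pi*θ) dθ = (-2/(9*pi**2)) - (0) = -2/(9*pi**2).
Hence a_6 = -2/(9*pi**2).

-2/(9*pi**2)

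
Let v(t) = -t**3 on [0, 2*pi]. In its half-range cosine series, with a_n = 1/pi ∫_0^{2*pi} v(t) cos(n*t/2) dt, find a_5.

48*(-4 + 25*pi**2)/(625*pi)

a_5 = 1/pi ∫_0^{2*pi} (-t**3) cos(5*t/2) dt.
Integrating by parts three times (tabular method), an antiderivative of (-t**3) cos(5*t/2) is -2*t**3*sin(5*t/2)/5 - 12*t**2*cos(5*t/2)/25 + 48*t*sin(5*t/2)/125 + 96*cos(5*t/2)/625; evaluating from 0 to 2*pi: ∫_{0}^{2*pi} (-t**3) cos(5*t/2) dt = (-96/625 + 48*pi**2/25) - (96/625) = -192/625 + 48*pi**2/25.
Hence a_5 = (1/pi)·(-192/625 + 48*pi**2/25) = 48*(-4 + 25*pi**2)/(625*pi).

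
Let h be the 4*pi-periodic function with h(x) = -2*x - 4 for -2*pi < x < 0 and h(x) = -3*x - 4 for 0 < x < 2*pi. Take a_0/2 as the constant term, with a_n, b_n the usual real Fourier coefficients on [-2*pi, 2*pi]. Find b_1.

b_1 = (1/(2*pi)) ∫_{-2*pi}^{2*pi} h(x) sin(x/2) dx.
Split the integral at the breakpoints.
Integrating by parts (boundary term plus one more integral), an antiderivative of (-2*x - 4) sin(x/2) is 4*x*cos(x/2) - 8*sin(x/2) + 8*cos(x/2); evaluating from -2*pi to 0: ∫_{-2*pi}^{0} (-2*x - 4) sin(x/2) dx = (8) - (-8 + 8*pi) = 16 - 8*pi.
Integrating by parts (boundary term plus one more integral), an antiderivative of (-3*x - 4) sin(x/2) is 6*x*cos(x/2) - 12*sin(x/2) + 8*cos(x/2); evaluating from 0 to 2*pi: ∫_{0}^{2*pi} (-3*x - 4) sin(x/2) dx = (-12*pi - 8) - (8) = -12*pi - 16.
Summing the pieces and multiplying by (1/(2*pi)) gives b_1 = -10.

-10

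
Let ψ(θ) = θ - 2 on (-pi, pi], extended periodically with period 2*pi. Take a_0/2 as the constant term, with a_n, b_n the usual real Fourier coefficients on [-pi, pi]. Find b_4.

b_4 = 1/pi ∫_{-pi}^{pi} ψ(θ) sin(4*θ) dθ.
Integrating by parts (boundary term plus one more integral), an antiderivative of (θ - 2) sin(4*θ) is -θ*cos(4*θ)/4 + sin(4*θ)/16 + cos(4*θ)/2; evaluating from -pi to pi: ∫_{-pi}^{pi} (θ - 2) sin(4*θ) dθ = (1/2 - pi/4) - (1/2 + pi/4) = -pi/2.
Hence b_4 = (1/pi)·(-pi/2) = -1/2.

-1/2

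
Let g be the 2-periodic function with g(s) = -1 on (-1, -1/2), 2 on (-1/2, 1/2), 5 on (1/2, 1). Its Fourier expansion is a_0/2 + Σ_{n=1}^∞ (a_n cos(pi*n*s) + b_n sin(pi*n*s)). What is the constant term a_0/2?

a_0 = ∫_{-1}^{1} g(s) ds = 4.
So the constant term a_0/2 = 2.

2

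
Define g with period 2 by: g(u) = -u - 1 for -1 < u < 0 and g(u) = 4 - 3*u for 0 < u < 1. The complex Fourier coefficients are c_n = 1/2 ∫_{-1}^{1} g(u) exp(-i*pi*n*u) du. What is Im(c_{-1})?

Since g is real-valued, Im(c_{-1}) = -1/2 ∫_{-1}^{1} g(u) sin(-pi*u) du = b_{1}/2.
Split the integral at the breakpoints.
Integrating by parts (boundary term plus one more integral), an antiderivative of (-u - 1) sin(-pi*u) is -u*cos(pi*u)/pi + sin(pi*u)/pi**2 - cos(pi*u)/pi; evaluating from -1 to 0: ∫_{-1}^{0} (-u - 1) sin(-pi*u) du = (-1/pi) - (0) = -1/pi.
Integrating by parts (boundary term plus one more integral), an antiderivative of (4 - 3*u) sin(-pi*u) is -3*u*cos(pi*u)/pi + 3*sin(pi*u)/pi**2 + 4*cos(pi*u)/pi; evaluating from 0 to 1: ∫_{0}^{1} (4 - 3*u) sin(-pi*u) du = (-1/pi) - (4/pi) = -5/pi.
So ∫_{-1}^{1} g(u) sin(-pi*u) du = -6/pi.
Hence Im(c_{-1}) = (-1/2)·(-6/pi) = 3/pi.

3/pi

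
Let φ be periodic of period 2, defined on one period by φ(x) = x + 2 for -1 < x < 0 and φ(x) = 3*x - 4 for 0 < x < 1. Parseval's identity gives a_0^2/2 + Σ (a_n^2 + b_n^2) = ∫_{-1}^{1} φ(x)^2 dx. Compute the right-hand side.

∫_{-1}^{1} φ(x)^2 dx = 28/3.

28/3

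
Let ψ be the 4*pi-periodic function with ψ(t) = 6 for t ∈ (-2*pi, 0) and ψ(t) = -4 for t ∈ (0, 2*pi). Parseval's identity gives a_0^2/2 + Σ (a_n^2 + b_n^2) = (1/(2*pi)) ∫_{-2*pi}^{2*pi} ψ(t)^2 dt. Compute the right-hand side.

52

(1/(2*pi)) ∫_{-2*pi}^{2*pi} ψ(t)^2 dt = (1/(2*pi)) · (104*pi) = 52.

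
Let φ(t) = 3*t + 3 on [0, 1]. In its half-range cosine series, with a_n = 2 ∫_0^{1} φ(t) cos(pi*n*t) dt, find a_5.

-12/(25*pi**2)

a_5 = 2 ∫_0^{1} (3*t + 3) cos(5*pi*t) dt.
Integrating by parts (boundary term plus one more integral), an antiderivative of (3*t + 3) cos(5*pi*t) is 3*t*sin(5*pi*t)/(5*pi) + 3*sin(5*pi*t)/(5*pi) + 3*cos(5*pi*t)/(25*pi**2); evaluating from 0 to 1: ∫_{0}^{1} (3*t + 3) cos(5*pi*t) dt = (-3/(25*pi**2)) - (3/(25*pi**2)) = -6/(25*pi**2).
Hence a_5 = 2·(-6/(25*pi**2)) = -12/(25*pi**2).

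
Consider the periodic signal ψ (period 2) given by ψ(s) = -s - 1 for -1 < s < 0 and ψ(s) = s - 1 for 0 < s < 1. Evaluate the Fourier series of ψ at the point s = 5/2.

s = 5/2 differs from s = 1/2 by 1 full period(s), and the series is 2-periodic.
ψ is continuous at s = 1/2 with value -1/2, so the series converges to -1/2 there.

-1/2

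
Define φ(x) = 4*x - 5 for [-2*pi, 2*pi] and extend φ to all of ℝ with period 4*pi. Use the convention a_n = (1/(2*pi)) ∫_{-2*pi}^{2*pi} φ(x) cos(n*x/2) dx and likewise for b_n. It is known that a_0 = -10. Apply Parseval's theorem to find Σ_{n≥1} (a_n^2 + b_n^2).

Parseval: a_0^2/2 + Σ_{n≥1} (a_n^2+b_n^2) = (1/(2*pi)) ∫_{-2*pi}^{2*pi} φ(x)^2 dx = 50 + 128*pi**2/3.
Subtract a_0^2/2 = 50: Σ (a_n^2+b_n^2) = 128*pi**2/3.

128*pi**2/3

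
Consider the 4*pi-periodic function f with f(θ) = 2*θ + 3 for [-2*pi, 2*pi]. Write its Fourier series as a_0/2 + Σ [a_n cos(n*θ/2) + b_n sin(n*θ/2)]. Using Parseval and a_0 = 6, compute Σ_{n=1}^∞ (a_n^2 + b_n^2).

Parseval: a_0^2/2 + Σ_{n≥1} (a_n^2+b_n^2) = (1/(2*pi)) ∫_{-2*pi}^{2*pi} f(θ)^2 dθ = 18 + 32*pi**2/3.
Subtract a_0^2/2 = 18: Σ (a_n^2+b_n^2) = 32*pi**2/3.

32*pi**2/3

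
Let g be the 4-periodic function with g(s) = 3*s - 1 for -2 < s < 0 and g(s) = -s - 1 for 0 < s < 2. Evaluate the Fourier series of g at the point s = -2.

-5

s = -2 differs from s = 2 by -1 full period(s), and the series is 4-periodic.
At s = 2 the one-sided limits are g(2^-) = -3 and g(2^+) = -7.
By Dirichlet's theorem the series converges to their average, [(-3) + (-7)]/2 = -5.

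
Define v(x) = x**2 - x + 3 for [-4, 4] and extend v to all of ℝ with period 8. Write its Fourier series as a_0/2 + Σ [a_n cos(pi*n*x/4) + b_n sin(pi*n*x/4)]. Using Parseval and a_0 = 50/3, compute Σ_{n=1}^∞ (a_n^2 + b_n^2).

2528/45

Parseval: a_0^2/2 + Σ_{n≥1} (a_n^2+b_n^2) = 1/4 ∫_{-4}^{4} v(x)^2 dx = 2926/15.
Subtract a_0^2/2 = 1250/9: Σ (a_n^2+b_n^2) = 2528/45.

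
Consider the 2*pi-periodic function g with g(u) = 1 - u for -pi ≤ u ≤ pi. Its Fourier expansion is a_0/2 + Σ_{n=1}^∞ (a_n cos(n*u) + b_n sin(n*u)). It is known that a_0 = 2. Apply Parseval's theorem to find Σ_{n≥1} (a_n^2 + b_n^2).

Parseval: a_0^2/2 + Σ_{n≥1} (a_n^2+b_n^2) = 1/pi ∫_{-pi}^{pi} g(u)^2 du = 2 + 2*pi**2/3.
Subtract a_0^2/2 = 2: Σ (a_n^2+b_n^2) = 2*pi**2/3.

2*pi**2/3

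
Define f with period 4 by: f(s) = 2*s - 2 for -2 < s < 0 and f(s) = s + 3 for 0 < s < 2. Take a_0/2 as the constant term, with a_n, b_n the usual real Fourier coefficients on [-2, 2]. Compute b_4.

b_4 = 1/2 ∫_{-2}^{2} f(s) sin(2*pi*s) ds.
Split the integral at the breakpoints.
Integrating by parts (boundary term plus one more integral), an antiderivative of (2*s - 2) sin(2*pi*s) is -s*cos(2*pi*s)/pi + sin(2*pi*s)/(2*pi**2) + cos(2*pi*s)/pi; evaluating from -2 to 0: ∫_{-2}^{0} (2*s - 2) sin(2*pi*s) ds = (1/pi) - (3/pi) = -2/pi.
Integrating by parts (boundary term plus one more integral), an antiderivative of (s + 3) sin(2*pi*s) is -s*cos(2*pi*s)/(2*pi) + sin(2*pi*s)/(4*pi**2) - 3*cos(2*pi*s)/(2*pi); evaluating from 0 to 2: ∫_{0}^{2} (s + 3) sin(2*pi*s) ds = (-5/(2*pi)) - (-3/(2*pi)) = -1/pi.
Summing the pieces and multiplying by (1/2) gives b_4 = -3/(2*pi).

-3/(2*pi)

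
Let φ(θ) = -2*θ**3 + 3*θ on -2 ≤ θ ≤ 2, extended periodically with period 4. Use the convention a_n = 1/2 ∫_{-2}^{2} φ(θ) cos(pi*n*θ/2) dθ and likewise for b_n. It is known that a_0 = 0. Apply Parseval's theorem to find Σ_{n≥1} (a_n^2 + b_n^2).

Parseval: a_0^2/2 + Σ_{n≥1} (a_n^2+b_n^2) = 1/2 ∫_{-2}^{2} φ(θ)^2 dθ = 712/35.
Subtract a_0^2/2 = 0: Σ (a_n^2+b_n^2) = 712/35.

712/35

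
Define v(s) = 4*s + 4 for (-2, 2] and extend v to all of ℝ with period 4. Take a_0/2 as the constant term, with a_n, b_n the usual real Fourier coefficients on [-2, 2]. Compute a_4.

0

a_4 = 1/2 ∫_{-2}^{2} v(s) cos(2*pi*s) ds.
Integrating by parts (boundary term plus one more integral), an antiderivative of (4*s + 4) cos(2*pi*s) is 2*s*sin(2*pi*s)/pi + 2*sin(2*pi*s)/pi + cos(2*pi*s)/pi**2; evaluating from -2 to 2: ∫_{-2}^{2} (4*s + 4) cos(2*pi*s) ds = (pi**(-2)) - (pi**(-2)) = 0.
Hence a_4 = (1/2)·(0) = 0.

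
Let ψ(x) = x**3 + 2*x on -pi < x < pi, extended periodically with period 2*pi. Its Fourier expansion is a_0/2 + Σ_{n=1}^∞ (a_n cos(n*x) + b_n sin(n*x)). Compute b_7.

184/343 + 2*pi**2/7

b_7 = 1/pi ∫_{-pi}^{pi} ψ(x) sin(7*x) dx.
ψ is odd and sin(7*x) is odd, so the integrand is even and b_7 = 2/pi ∫_0^{pi} ψ(x) sin(7*x) dx.
Integrating by parts three times (tabular method), an antiderivative of (x**3 + 2*x) sin(7*x) is -x**3*cos(7*x)/7 + 3*x**2*sin(7*x)/49 - 92*x*cos(7*x)/343 + 92*sin(7*x)/2401; evaluating from 0 to pi: ∫_{0}^{pi} (x**3 + 2*x) sin(7*x) dx = (pi*(92 + 49*pi**2)/343) - (0) = pi*(92 + 49*pi**2)/343.
Hence b_7 = (2/pi)·(pi*(92 + 49*pi**2)/343) = 184/343 + 2*pi**2/7.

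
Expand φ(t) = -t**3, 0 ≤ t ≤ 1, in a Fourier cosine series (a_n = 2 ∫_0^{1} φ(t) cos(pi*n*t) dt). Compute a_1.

6*(-4 + pi**2)/pi**4

a_1 = 2 ∫_0^{1} (-t**3) cos(pi*t) dt.
Integrating by parts three times (tabular method), an antiderivative of (-t**3) cos(pi*t) is -t**3*sin(pi*t)/pi - 3*t**2*cos(pi*t)/pi**2 + 6*t*sin(pi*t)/pi**3 + 6*cos(pi*t)/pi**4; evaluating from 0 to 1: ∫_{0}^{1} (-t**3) cos(pi*t) dt = (3*(-2 + pi**2)/pi**4) - (6/pi**4) = 3*(-4 + pi**2)/pi**4.
Hence a_1 = 2·(3*(-4 + pi**2)/pi**4) = 6*(-4 + pi**2)/pi**4.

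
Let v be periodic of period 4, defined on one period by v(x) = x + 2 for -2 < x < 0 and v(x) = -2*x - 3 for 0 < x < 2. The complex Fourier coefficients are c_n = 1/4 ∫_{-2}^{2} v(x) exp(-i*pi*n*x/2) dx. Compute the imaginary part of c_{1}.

6/pi

Since v is real-valued, Im(c_{1}) = -1/4 ∫_{-2}^{2} v(x) sin(pi*x/2) dx = -b_{1}/2.
Split the integral at the breakpoints.
Integrating by parts (boundary term plus one more integral), an antiderivative of (x + 2) sin(pi*x/2) is -2*x*cos(pi*x/2)/pi + 4*sin(pi*x/2)/pi**2 - 4*cos(pi*x/2)/pi; evaluating from -2 to 0: ∫_{-2}^{0} (x + 2) sin(pi*x/2) dx = (-4/pi) - (0) = -4/pi.
Integrating by parts (boundary term plus one more integral), an antiderivative of (-2*x - 3) sin(pi*x/2) is 4*x*cos(pi*x/2)/pi - 8*sin(pi*x/2)/pi**2 + 6*cos(pi*x/2)/pi; evaluating from 0 to 2: ∫_{0}^{2} (-2*x - 3) sin(pi*x/2) dx = (-14/pi) - (6/pi) = -20/pi.
So ∫_{-2}^{2} v(x) sin(pi*x/2) dx = -24/pi.
Hence Im(c_{1}) = (-1/4)·(-24/pi) = 6/pi.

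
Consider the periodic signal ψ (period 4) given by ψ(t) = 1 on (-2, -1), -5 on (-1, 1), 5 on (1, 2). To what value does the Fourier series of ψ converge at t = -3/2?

1

ψ is continuous at t = -3/2 with value 1, so the series converges to 1 there.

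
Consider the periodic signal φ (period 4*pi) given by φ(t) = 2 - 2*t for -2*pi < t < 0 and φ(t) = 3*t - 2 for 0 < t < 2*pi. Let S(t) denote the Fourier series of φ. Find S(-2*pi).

At t = -2*pi the one-sided limits are φ(-2*pi^-) = -2 + 6*pi and φ(-2*pi^+) = 2 + 4*pi.
By Dirichlet's theorem the series converges to their average, [(-2 + 6*pi) + (2 + 4*pi)]/2 = 5*pi.

5*pi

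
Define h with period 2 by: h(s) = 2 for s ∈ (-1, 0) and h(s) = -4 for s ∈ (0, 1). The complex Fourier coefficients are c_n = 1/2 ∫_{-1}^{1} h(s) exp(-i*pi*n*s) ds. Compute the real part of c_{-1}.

0

Since h is real-valued, Re(c_{-1}) = 1/2 ∫_{-1}^{1} h(s) cos(-pi*s) ds = a_{1}/2.
Split the integral at the breakpoints.
Directly, an antiderivative of (2) cos(-pi*s) is 2*sin(pi*s)/pi; evaluating from -1 to 0: ∫_{-1}^{0} (2) cos(-pi*s) ds = (0) - (0) = 0.
Directly, an antiderivative of (-4) cos(-pi*s) is -4*sin(pi*s)/pi; evaluating from 0 to 1: ∫_{0}^{1} (-4) cos(-pi*s) ds = (0) - (0) = 0.
So ∫_{-1}^{1} h(s) cos(-pi*s) ds = 0.
Hence Re(c_{-1}) = (1/2)·(0) = 0.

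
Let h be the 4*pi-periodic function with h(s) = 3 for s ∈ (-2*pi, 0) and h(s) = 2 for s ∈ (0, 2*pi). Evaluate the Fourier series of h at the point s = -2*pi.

s = -2*pi differs from s = 2*pi by -1 full period(s), and the series is 4*pi-periodic.
At s = 2*pi the one-sided limits are h(2*pi^-) = 2 and h(2*pi^+) = 3.
By Dirichlet's theorem the series converges to their average, [(2) + (3)]/2 = 5/2.

5/2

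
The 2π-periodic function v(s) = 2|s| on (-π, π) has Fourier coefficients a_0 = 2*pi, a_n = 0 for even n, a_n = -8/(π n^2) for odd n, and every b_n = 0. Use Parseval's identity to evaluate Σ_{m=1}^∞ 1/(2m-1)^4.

Parseval: a_0^2/2 + Σ a_n^2 = (1/π) ∫_{-π}^{π} v(s)^2 ds = 8*pi**2/3.
Subtract a_0^2/2 = 2*pi**2: Σ a_n^2 = 2*pi**2/3.
Only odd n contribute, with a_n^2 = 64/(π^2 n^4), so Σ_{m≥1} 1/(2m-1)^4 = π^2·(2*pi**2/3)/64 = pi**4/96.

pi**4/96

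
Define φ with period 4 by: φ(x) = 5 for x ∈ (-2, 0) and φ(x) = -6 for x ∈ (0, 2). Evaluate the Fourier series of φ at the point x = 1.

-6

φ is continuous at x = 1 with value -6, so the series converges to -6 there.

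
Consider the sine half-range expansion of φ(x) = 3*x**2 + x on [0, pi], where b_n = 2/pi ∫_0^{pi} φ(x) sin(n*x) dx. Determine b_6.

-pi - 1/3

b_6 = 2/pi ∫_0^{pi} (3*x**2 + x) sin(6*x) dx.
Integrating by parts twice (tabular method), an antiderivative of (3*x**2 + x) sin(6*x) is -x**2*cos(6*x)/2 + x*sin(6*x)/6 - x*cos(6*x)/6 + sin(6*x)/36 + cos(6*x)/36; evaluating from 0 to pi: ∫_{0}^{pi} (3*x**2 + x) sin(6*x) dx = (-pi**2/2 - pi/6 + 1/36) - (1/36) = -pi*(1 + 3*pi)/6.
Hence b_6 = (2/pi)·(-pi*(1 + 3*pi)/6) = -pi - 1/3.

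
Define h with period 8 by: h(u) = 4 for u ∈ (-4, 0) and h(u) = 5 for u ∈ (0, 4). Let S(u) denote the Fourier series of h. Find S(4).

9/2

u = 4 differs from u = -4 by 1 full period(s), and the series is 8-periodic.
At u = -4 the one-sided limits are h(-4^-) = 5 and h(-4^+) = 4.
By Dirichlet's theorem the series converges to their average, [(5) + (4)]/2 = 9/2.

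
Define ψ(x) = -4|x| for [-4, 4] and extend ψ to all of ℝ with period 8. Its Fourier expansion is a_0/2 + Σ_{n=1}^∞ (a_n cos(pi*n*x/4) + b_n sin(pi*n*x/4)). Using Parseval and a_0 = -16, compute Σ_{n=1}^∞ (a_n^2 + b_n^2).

Parseval: a_0^2/2 + Σ_{n≥1} (a_n^2+b_n^2) = 1/4 ∫_{-4}^{4} ψ(x)^2 dx = 512/3.
Subtract a_0^2/2 = 128: Σ (a_n^2+b_n^2) = 128/3.

128/3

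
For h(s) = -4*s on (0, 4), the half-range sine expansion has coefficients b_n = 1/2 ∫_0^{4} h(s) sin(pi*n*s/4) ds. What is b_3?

b_3 = 1/2 ∫_0^{4} (-4*s) sin(3*pi*s/4) ds.
Integrating by parts (boundary term plus one more integral), an antiderivative of (-4*s) sin(3*pi*s/4) is 16*s*cos(3*pi*s/4)/(3*pi) - 64*sin(3*pi*s/4)/(9*pi**2); evaluating from 0 to 4: ∫_{0}^{4} (-4*s) sin(3*pi*s/4) ds = (-64/(3*pi)) - (0) = -64/(3*pi).
Hence b_3 = (1/2)·(-64/(3*pi)) = -32/(3*pi).

-32/(3*pi)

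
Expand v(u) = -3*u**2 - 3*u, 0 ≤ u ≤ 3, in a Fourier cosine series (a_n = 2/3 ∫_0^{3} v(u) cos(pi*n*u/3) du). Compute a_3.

a_3 = 2/3 ∫_0^{3} (-3*u**2 - 3*u) cos(pi*u) du.
Integrating by parts twice (tabular method), an antiderivative of (-3*u**2 - 3*u) cos(pi*u) is -3*u**2*sin(pi*u)/pi - 3*u*sin(pi*u)/pi - 6*u*cos(pi*u)/pi**2 + 6*sin(pi*u)/pi**3 - 3*cos(pi*u)/pi**2; evaluating from 0 to 3: ∫_{0}^{3} (-3*u**2 - 3*u) cos(pi*u) du = (21/pi**2) - (-3/pi**2) = 24/pi**2.
Hence a_3 = (2/3)·(24/pi**2) = 16/pi**2.

16/pi**2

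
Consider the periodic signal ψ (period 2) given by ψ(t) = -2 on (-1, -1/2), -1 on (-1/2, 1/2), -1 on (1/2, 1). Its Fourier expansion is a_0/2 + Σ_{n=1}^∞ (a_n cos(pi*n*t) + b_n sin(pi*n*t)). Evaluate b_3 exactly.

1/(3*pi)

b_3 = ∫_{-1}^{1} ψ(t) sin(3*pi*t) dt.
Split the integral at the breakpoints.
Directly, an antiderivative of (-2) sin(3*pi*t) is 2*cos(3*pi*t)/(3*pi); evaluating from -1 to -1/2: ∫_{-1}^{-1/2} (-2) sin(3*pi*t) dt = (0) - (-2/(3*pi)) = 2/(3*pi).
Directly, an antiderivative of (-1) sin(3*pi*t) is cos(3*pi*t)/(3*pi); evaluating from -1/2 to 1/2: ∫_{-1/2}^{1/2} (-1) sin(3*pi*t) dt = (0) - (0) = 0.
Directly, an antiderivative of (-1) sin(3*pi*t) is cos(3*pi*t)/(3*pi); evaluating from 1/2 to 1: ∫_{1/2}^{1} (-1) sin(3*pi*t) dt = (-1/(3*pi)) - (0) = -1/(3*pi).
Summing the pieces gives b_3 = 1/(3*pi).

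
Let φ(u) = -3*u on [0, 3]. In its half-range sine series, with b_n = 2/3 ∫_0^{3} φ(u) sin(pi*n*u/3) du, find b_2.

9/pi

b_2 = 2/3 ∫_0^{3} (-3*u) sin(2*pi*u/3) du.
Integrating by parts (boundary term plus one more integral), an antiderivative of (-3*u) sin(2*pi*u/3) is 9*u*cos(2*pi*u/3)/(2*pi) - 27*sin(2*pi*u/3)/(4*pi**2); evaluating from 0 to 3: ∫_{0}^{3} (-3*u) sin(2*pi*u/3) du = (27/(2*pi)) - (0) = 27/(2*pi).
Hence b_2 = (2/3)·(27/(2*pi)) = 9/pi.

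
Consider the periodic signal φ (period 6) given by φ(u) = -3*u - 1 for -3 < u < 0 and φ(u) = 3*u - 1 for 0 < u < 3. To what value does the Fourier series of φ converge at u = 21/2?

7/2

u = 21/2 differs from u = -3/2 by 2 full period(s), and the series is 6-periodic.
φ is continuous at u = -3/2 with value 7/2, so the series converges to 7/2 there.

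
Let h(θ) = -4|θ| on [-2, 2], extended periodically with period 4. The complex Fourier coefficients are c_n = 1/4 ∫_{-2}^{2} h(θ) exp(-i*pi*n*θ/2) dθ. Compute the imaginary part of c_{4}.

0

Since h is real-valued, Im(c_{4}) = -1/4 ∫_{-2}^{2} h(θ) sin(2*pi*θ) dθ = -b_{4}/2.
(h is even, so the integrand is odd over a symmetric interval and the integral vanishes.)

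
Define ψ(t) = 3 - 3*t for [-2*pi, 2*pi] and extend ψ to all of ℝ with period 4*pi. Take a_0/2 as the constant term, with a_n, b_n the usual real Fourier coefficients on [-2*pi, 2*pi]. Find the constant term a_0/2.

3

a_0 = (1/(2*pi)) ∫_{-2*pi}^{2*pi} ψ(t) dt = (1/(2*pi)) · (12*pi) = 6.
So the constant term a_0/2 = 3.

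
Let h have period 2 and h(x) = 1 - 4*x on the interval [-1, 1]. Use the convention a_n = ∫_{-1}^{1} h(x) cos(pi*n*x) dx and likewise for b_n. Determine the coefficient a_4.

a_4 = ∫_{-1}^{1} h(x) cos(4*pi*x) dx.
Integrating by parts (boundary term plus one more integral), an antiderivative of (1 - 4*x) cos(4*pi*x) is -x*sin(4*pi*x)/pi + sin(4*pi*x)/(4*pi) - cos(4*pi*x)/(4*pi**2); evaluating from -1 to 1: ∫_{-1}^{1} (1 - 4*x) cos(4*pi*x) dx = (-1/(4*pi**2)) - (-1/(4*pi**2)) = 0.
Hence a_4 = 0.

0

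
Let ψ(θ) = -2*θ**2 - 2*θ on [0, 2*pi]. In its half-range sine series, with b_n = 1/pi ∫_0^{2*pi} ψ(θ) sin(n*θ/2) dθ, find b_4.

b_4 = 1/pi ∫_0^{2*pi} (-2*θ**2 - 2*θ) sin(2*θ) dθ.
Integrating by parts twice (tabular method), an antiderivative of (-2*θ**2 - 2*θ) sin(2*θ) is θ**2*cos(2*θ) - θ*sin(2*θ) + θ*cos(2*θ) - sin(2*θ)/2 - cos(2*θ)/2; evaluating from 0 to 2*pi: ∫_{0}^{2*pi} (-2*θ**2 - 2*θ) sin(2*θ) dθ = (-1/2 + 2*pi + 4*pi**2) - (-1/2) = 2*pi*(1 + 2*pi).
Hence b_4 = (1/pi)·(2*pi*(1 + 2*pi)) = 2 + 4*pi.

2 + 4*pi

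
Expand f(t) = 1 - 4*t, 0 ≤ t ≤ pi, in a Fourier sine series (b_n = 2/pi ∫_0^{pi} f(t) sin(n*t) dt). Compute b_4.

b_4 = 2/pi ∫_0^{pi} (1 - 4*t) sin(4*t) dt.
Integrating by parts (boundary term plus one more integral), an antiderivative of (1 - 4*t) sin(4*t) is t*cos(4*t) - sin(4*t)/4 - cos(4*t)/4; evaluating from 0 to pi: ∫_{0}^{pi} (1 - 4*t) sin(4*t) dt = (-1/4 + pi) - (-1/4) = pi.
Hence b_4 = (2/pi)·(pi) = 2.

2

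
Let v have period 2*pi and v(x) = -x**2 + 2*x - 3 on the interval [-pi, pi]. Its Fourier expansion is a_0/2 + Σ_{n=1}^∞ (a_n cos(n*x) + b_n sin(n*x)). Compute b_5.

b_5 = 1/pi ∫_{-pi}^{pi} v(x) sin(5*x) dx.
Integrating by parts twice (tabular method), an antiderivative of (-x**2 + 2*x - 3) sin(5*x) is x**2*cos(5*x)/5 - 2*x*sin(5*x)/25 - 2*x*cos(5*x)/5 + 2*sin(5*x)/25 + 73*cos(5*x)/125; evaluating from -pi to pi: ∫_{-pi}^{pi} (-x**2 + 2*x - 3) sin(5*x) dx = (-pi**2/5 - 73/125 + 2*pi/5) - (-pi**2/5 - 2*pi/5 - 73/125) = 4*pi/5.
Hence b_5 = (1/pi)·(4*pi/5) = 4/5.

4/5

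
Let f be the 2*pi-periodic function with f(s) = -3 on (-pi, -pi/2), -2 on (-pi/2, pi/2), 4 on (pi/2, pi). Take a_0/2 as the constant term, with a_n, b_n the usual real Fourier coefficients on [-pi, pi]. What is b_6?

b_6 = 1/pi ∫_{-pi}^{pi} f(s) sin(6*s) ds.
Split the integral at the breakpoints.
Directly, an antiderivative of (-3) sin(6*s) is cos(6*s)/2; evaluating from -pi to -pi/2: ∫_{-pi}^{-pi/2} (-3) sin(6*s) ds = (-1/2) - (1/2) = -1.
Directly, an antiderivative of (-2) sin(6*s) is cos(6*s)/3; evaluating from -pi/2 to pi/2: ∫_{-pi/2}^{pi/2} (-2) sin(6*s) ds = (-1/3) - (-1/3) = 0.
Directly, an antiderivative of (4) sin(6*s) is -2*cos(6*s)/3; evaluating from pi/2 to pi: ∫_{pi/2}^{pi} (4) sin(6*s) ds = (-2/3) - (2/3) = -4/3.
Summing the pieces and multiplying by (1/pi) gives b_6 = -7/(3*pi).

-7/(3*pi)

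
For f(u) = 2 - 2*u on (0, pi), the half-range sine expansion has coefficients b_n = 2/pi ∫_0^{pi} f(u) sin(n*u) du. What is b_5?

4*(2 - pi)/(5*pi)

b_5 = 2/pi ∫_0^{pi} (2 - 2*u) sin(5*u) du.
Integrating by parts (boundary term plus one more integral), an antiderivative of (2 - 2*u) sin(5*u) is 2*u*cos(5*u)/5 - 2*sin(5*u)/25 - 2*cos(5*u)/5; evaluating from 0 to pi: ∫_{0}^{pi} (2 - 2*u) sin(5*u) du = (2/5 - 2*pi/5) - (-2/5) = 4/5 - 2*pi/5.
Hence b_5 = (2/pi)·(4/5 - 2*pi/5) = 4*(2 - pi)/(5*pi).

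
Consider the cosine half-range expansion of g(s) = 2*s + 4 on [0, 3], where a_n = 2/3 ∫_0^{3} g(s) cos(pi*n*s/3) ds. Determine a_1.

a_1 = 2/3 ∫_0^{3} (2*s + 4) cos(pi*s/3) ds.
Integrating by parts (boundary term plus one more integral), an antiderivative of (2*s + 4) cos(pi*s/3) is 6*s*sin(pi*s/3)/pi + 12*sin(pi*s/3)/pi + 18*cos(pi*s/3)/pi**2; evaluating from 0 to 3: ∫_{0}^{3} (2*s + 4) cos(pi*s/3) ds = (-18/pi**2) - (18/pi**2) = -36/pi**2.
Hence a_1 = (2/3)·(-36/pi**2) = -24/pi**2.

-24/pi**2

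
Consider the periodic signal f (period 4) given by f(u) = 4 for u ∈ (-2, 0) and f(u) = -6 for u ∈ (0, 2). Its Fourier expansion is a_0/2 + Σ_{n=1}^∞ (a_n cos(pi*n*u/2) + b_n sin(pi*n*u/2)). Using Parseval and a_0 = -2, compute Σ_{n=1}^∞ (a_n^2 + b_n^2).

Parseval: a_0^2/2 + Σ_{n≥1} (a_n^2+b_n^2) = 1/2 ∫_{-2}^{2} f(u)^2 du = 52.
Subtract a_0^2/2 = 2: Σ (a_n^2+b_n^2) = 50.

50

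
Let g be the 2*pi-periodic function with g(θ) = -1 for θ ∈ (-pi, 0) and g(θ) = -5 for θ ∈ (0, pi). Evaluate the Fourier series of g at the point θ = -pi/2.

g is continuous at θ = -pi/2 with value -1, so the series converges to -1 there.

-1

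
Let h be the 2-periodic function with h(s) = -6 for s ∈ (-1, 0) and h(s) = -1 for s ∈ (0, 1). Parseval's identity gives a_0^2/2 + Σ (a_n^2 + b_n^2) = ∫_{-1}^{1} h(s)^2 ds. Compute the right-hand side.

∫_{-1}^{1} h(s)^2 ds = 37.

37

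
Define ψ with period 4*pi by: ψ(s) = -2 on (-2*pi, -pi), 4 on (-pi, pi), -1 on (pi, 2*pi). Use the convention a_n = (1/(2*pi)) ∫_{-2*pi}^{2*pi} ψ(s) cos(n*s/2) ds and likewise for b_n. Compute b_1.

b_1 = (1/(2*pi)) ∫_{-2*pi}^{2*pi} ψ(s) sin(s/2) ds.
Split the integral at the breakpoints.
Directly, an antiderivative of (-2) sin(s/2) is 4*cos(s/2); evaluating from -2*pi to -pi: ∫_{-2*pi}^{-pi} (-2) sin(s/2) ds = (0) - (-4) = 4.
Directly, an antiderivative of (4) sin(s/2) is -8*cos(s/2); evaluating from -pi to pi: ∫_{-pi}^{pi} (4) sin(s/2) ds = (0) - (0) = 0.
Directly, an antiderivative of (-1) sin(s/2) is 2*cos(s/2); evaluating from pi to 2*pi: ∫_{pi}^{2*pi} (-1) sin(s/2) ds = (-2) - (0) = -2.
Summing the pieces and multiplying by (1/(2*pi)) gives b_1 = 1/pi.

1/pi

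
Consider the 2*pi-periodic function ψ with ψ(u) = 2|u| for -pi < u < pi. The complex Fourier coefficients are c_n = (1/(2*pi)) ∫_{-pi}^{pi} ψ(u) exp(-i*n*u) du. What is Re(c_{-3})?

-4/(9*pi)

Since ψ is real-valued, Re(c_{-3}) = (1/(2*pi)) ∫_{-pi}^{pi} ψ(u) cos(-3*u) du = a_{3}/2.
ψ is even and cos(-3*u) is even, so the integrand is even: ∫_{-pi}^{pi} ψ(u) cos(-3*u) du = 2∫_0^{pi} ψ(u) cos(-3*u) du.
Integrating by parts (boundary term plus one more integral), an antiderivative of (2*u) cos(-3*u) is 2*u*sin(3*u)/3 + 2*cos(3*u)/9; evaluating from 0 to pi: ∫_{0}^{pi} (2*u) cos(-3*u) du = (-2/9) - (2/9) = -4/9.
So ∫_{-pi}^{pi} ψ(u) cos(-3*u) du = -8/9.
Hence Re(c_{-3}) = (1/(2*pi))·(-8/9) = -4/(9*pi).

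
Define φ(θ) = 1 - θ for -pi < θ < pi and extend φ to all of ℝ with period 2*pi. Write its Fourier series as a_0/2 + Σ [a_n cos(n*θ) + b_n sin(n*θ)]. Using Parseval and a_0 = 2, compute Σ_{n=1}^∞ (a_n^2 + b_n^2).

Parseval: a_0^2/2 + Σ_{n≥1} (a_n^2+b_n^2) = 1/pi ∫_{-pi}^{pi} φ(θ)^2 dθ = 2 + 2*pi**2/3.
Subtract a_0^2/2 = 2: Σ (a_n^2+b_n^2) = 2*pi**2/3.

2*pi**2/3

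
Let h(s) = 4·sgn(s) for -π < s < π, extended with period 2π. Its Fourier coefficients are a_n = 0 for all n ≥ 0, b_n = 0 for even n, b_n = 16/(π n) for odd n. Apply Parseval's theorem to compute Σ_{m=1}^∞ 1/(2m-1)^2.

Parseval: Σ b_n^2 = (1/π) ∫_{-π}^{π} h(s)^2 ds = 32.
Only odd n contribute, with b_n^2 = 256/(π^2 n^2), so Σ_{m≥1} 1/(2m-1)^2 = π^2·(32)/256 = pi**2/8.

pi**2/8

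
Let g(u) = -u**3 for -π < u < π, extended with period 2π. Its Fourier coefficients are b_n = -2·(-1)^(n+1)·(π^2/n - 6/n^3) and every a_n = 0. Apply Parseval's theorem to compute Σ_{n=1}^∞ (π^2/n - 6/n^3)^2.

pi**6/14

Parseval: Σ b_n^2 = (1/π) ∫_{-π}^{π} g(u)^2 du = 2*pi**6/7.
b_n^2 = 4·(π^2/n - 6/n^3)^2, so the sum equals (2*pi**6/7)/4 = pi**6/14.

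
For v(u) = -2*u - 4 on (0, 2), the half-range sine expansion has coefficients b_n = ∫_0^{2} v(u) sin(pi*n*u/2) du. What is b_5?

-24/(5*pi)

b_5 = ∫_0^{2} (-2*u - 4) sin(5*pi*u/2) du.
Integrating by parts (boundary term plus one more integral), an antiderivative of (-2*u - 4) sin(5*pi*u/2) is 4*u*cos(5*pi*u/2)/(5*pi) - 8*sin(5*pi*u/2)/(25*pi**2) + 8*cos(5*pi*u/2)/(5*pi); evaluating from 0 to 2: ∫_{0}^{2} (-2*u - 4) sin(5*pi*u/2) du = (-16/(5*pi)) - (8/(5*pi)) = -24/(5*pi).
Hence b_5 = -24/(5*pi).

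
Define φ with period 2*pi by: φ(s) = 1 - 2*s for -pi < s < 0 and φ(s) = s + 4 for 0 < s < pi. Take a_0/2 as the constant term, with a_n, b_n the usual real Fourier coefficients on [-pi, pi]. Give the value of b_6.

b_6 = 1/pi ∫_{-pi}^{pi} φ(s) sin(6*s) ds.
Split the integral at the breakpoints.
Integrating by parts (boundary term plus one more integral), an antiderivative of (1 - 2*s) sin(6*s) is s*cos(6*s)/3 - sin(6*s)/18 - cos(6*s)/6; evaluating from -pi to 0: ∫_{-pi}^{0} (1 - 2*s) sin(6*s) ds = (-1/6) - (-pi/3 - 1/6) = pi/3.
Integrating by parts (boundary term plus one more integral), an antiderivative of (s + 4) sin(6*s) is -s*cos(6*s)/6 + sin(6*s)/36 - 2*cos(6*s)/3; evaluating from 0 to pi: ∫_{0}^{pi} (s + 4) sin(6*s) ds = (-2/3 - pi/6) - (-2/3) = -pi/6.
Summing the pieces and multiplying by (1/pi) gives b_6 = 1/6.

1/6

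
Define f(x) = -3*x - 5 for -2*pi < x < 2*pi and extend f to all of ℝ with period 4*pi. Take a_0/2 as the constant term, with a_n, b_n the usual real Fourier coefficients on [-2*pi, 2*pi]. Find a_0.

-10

a_0 = (1/(2*pi)) ∫_{-2*pi}^{2*pi} f(x) dx = (1/(2*pi)) · (-20*pi) = -10.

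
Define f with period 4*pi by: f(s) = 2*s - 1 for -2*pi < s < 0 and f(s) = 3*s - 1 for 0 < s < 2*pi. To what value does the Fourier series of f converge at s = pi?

-1 + 3*pi

f is continuous at s = pi with value -1 + 3*pi, so the series converges to -1 + 3*pi there.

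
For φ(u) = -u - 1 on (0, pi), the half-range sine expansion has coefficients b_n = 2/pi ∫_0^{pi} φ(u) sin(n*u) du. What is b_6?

b_6 = 2/pi ∫_0^{pi} (-u - 1) sin(6*u) du.
Integrating by parts (boundary term plus one more integral), an antiderivative of (-u - 1) sin(6*u) is u*cos(6*u)/6 - sin(6*u)/36 + cos(6*u)/6; evaluating from 0 to pi: ∫_{0}^{pi} (-u - 1) sin(6*u) du = (1/6 + pi/6) - (1/6) = pi/6.
Hence b_6 = (2/pi)·(pi/6) = 1/3.

1/3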